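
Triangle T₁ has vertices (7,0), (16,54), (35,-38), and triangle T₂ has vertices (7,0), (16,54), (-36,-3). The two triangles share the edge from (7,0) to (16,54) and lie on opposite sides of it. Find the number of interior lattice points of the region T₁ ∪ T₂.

The union is the simple quadrilateral with vertices (7,0), (35,-38), (16,54), (-36,-3) in order.
The shoelace formula gives twice the area as |(7·(-38) − 35·0) + (35·54 − 16·(-38)) + (16·(-3) − (-36)·54) + ((-36)·0 − 7·(-3))| = 4149, so the area is 2074.5.
The number of boundary lattice points is Σ gcd(|Δx|,|Δy|) = gcd(28,38) + gcd(19,92) + gcd(52,57) + gcd(43,3) = 2+1+1+1 = 5.
By Pick's theorem I = A − B/2 + 1 = 2074.5 − 5/2 + 1 = 2073.

2073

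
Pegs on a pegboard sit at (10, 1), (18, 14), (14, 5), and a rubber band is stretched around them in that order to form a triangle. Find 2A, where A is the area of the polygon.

Using the shoelace formula, 2A = |(10·14 − 18·1) + (18·5 − 14·14) + (14·1 − 10·5)| = 20, so the area is 10.

20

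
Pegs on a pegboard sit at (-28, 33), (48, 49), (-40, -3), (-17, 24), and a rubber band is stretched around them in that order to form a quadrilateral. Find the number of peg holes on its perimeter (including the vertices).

10

Summing gcd(|Δx|,|Δy|) over the edges gives the boundary count: gcd(76,16) + gcd(88,52) + gcd(23,27) + gcd(11,9) = 4+4+1+1 = 10.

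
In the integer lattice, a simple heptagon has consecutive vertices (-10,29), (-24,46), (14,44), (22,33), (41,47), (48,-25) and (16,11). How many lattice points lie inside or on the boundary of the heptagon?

2041

The shoelace formula gives twice the area as |((-10)·46 − (-24)·29) + ((-24)·44 − 14·46) + (14·33 − 22·44) + (22·47 − 41·33) + (41·(-25) − 48·47) + (48·11 − 16·(-25)) + (16·29 − (-10)·11)| = 4068, so the area is 2034.
Summing gcd(|Δx|,|Δy|) over the edges gives the boundary count: gcd(14,17) + gcd(38,2) + gcd(8,11) + gcd(19,14) + gcd(7,72) + gcd(32,36) + gcd(26,18) = 1+2+1+1+1+4+2 = 12.
Pick's theorem gives I = A − B/2 + 1 = 2034 − 12/2 + 1 = 2029, so the closed region contains I + B = 2029 + 12 = 2041 lattice points.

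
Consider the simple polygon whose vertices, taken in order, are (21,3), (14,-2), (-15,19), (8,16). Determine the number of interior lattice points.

Using the shoelace formula, 2A = |[21·(-2) − 14·3] + [14·19 − (-15)·(-2)] + [(-15)·16 − 8·19] + [8·3 − 21·16]| = 552, so the area is 276.
The number of boundary lattice points is Σ gcd(|Δx|,|Δy|) = gcd(7,5) + gcd(29,21) + gcd(23,3) + gcd(13,13) = 1+1+1+13 = 16.
Pick's theorem gives I = A − B/2 + 1 = 276 − 16/2 + 1 = 269.

269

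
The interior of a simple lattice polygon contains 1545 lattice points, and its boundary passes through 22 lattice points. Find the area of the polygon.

1555

Pick's theorem states A = I + B/2 − 1, so A = 1545 + 22/2 − 1 = 1555.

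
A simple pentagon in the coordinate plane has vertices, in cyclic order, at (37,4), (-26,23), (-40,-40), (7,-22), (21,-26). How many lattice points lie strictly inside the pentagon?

2695

By the shoelace formula, twice the signed area is |[37·23 − (-26)·4] + [(-26)·(-40) − (-40)·23] + [(-40)·(-22) − 7·(-40)] + [7·(-26) − 21·(-22)] + [21·4 − 37·(-26)]| = 5401, so the area is 5401/2.
Summing gcd(|Δx|,|Δy|) over the edges gives the boundary count: gcd(63,19) + gcd(14,63) + gcd(47,18) + gcd(14,4) + gcd(16,30) = 1+7+1+2+2 = 13.
By Pick's theorem A = I + B/2 − 1, so I = 5401/2 − 13/2 + 1 = 2695.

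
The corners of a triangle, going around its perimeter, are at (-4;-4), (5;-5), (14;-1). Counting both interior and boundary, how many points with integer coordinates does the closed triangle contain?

26

Using the shoelace formula, 2A = |[(-4)·(-5) − 5·(-4)] + [5·(-1) − 14·(-5)] + [14·(-4) − (-4)·(-1)]| = 45, so the area is 45/2.
Along each edge there are gcd(|Δx|,|Δy|)+1 lattice points, so counting each shared vertex once the boundary has gcd(9,1) + gcd(9,4) + gcd(18,3) = 1+1+3 = 5.
Pick's theorem gives I = A − B/2 + 1 = 45/2 − 5/2 + 1 = 21, so the closed region contains I + B = 21 + 5 = 26 lattice points.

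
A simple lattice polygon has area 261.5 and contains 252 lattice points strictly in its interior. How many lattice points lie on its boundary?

21

Pick's theorem gives A = I + B/2 − 1, so B = 2(A − I + 1) = 2(261.5 − 252 + 1) = 21.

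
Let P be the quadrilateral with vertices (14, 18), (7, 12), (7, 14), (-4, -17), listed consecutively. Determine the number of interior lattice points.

Using the shoelace formula, 2A = |(14·12 − 7·18) + (7·14 − 7·12) + (7·(-17) − (-4)·14) + ((-4)·18 − 14·(-17))| = 159, so the area is 159/2.
The number of boundary lattice points is Σ gcd(|Δx|,|Δy|) = gcd(7,6) + gcd(0,2) + gcd(11,31) + gcd(18,35) = 1+2+1+1 = 5.
Pick's theorem gives I = A − B/2 + 1 = 159/2 − 5/2 + 1 = 78.

78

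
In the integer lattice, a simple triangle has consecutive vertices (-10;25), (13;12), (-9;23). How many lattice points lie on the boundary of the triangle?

Along each edge there are gcd(|Δx|,|Δy|)+1 lattice points, so counting each shared vertex once the boundary has gcd(23,13) + gcd(22,11) + gcd(1,2) = 1+11+1 = 13.

13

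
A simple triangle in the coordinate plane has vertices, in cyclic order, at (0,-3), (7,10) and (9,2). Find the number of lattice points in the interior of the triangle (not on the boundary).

The shoelace formula gives twice the area as |(0·10 − 7·(-3)) + (7·2 − 9·10) + (9·(-3) − 0·2)| = 82, so the area is 41.
The number of boundary lattice points is Σ gcd(|Δx|,|Δy|) = gcd(7,13) + gcd(2,8) + gcd(9,5) = 1+2+1 = 4.
By Pick's theorem A = I + B/2 − 1, so I = 41 − 4/2 + 1 = 40.

40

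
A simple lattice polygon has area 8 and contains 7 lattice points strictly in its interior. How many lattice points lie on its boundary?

4

Pick's theorem gives A = I + B/2 − 1, so B = 2(A − I + 1) = 2(8 − 7 + 1) = 4.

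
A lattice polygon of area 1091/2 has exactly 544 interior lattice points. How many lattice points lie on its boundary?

Pick's theorem gives A = I + B/2 − 1, so B = 2(A − I + 1) = 2(1091/2 − 544 + 1) = 5.

5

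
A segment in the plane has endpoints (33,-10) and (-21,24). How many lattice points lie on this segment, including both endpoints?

3

The number of lattice points on a segment between lattice points is gcd(|Δx|,|Δy|) + 1 = gcd(54,34) + 1 = 2 + 1 = 3.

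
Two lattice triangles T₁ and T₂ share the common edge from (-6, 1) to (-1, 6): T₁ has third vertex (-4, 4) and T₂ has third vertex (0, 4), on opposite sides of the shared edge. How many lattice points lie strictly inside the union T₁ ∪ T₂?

8

The union is the simple quadrilateral with vertices (-6, 1), (-4, 4), (-1, 6), (0, 4) in order.
The shoelace formula gives twice the area as |((-6)·4 − (-4)·1) + ((-4)·6 − (-1)·4) + ((-1)·4 − 0·6) + (0·1 − (-6)·4)| = 20, so the area is 10.
Along each edge there are gcd(|Δx|,|Δy|)+1 lattice points, so counting each shared vertex once the boundary has gcd(2,3) + gcd(3,2) + gcd(1,2) + gcd(6,3) = 1+1+1+3 = 6.
By Pick's theorem I = A − B/2 + 1 = 10 − 6/2 + 1 = 8.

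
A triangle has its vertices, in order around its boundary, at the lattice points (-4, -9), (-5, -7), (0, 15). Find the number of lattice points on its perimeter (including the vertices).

Along each edge there are gcd(|Δx|,|Δy|)+1 lattice points, so counting each shared vertex once the boundary has gcd(1,2) + gcd(5,22) + gcd(4,24) = 1+1+4 = 6.

6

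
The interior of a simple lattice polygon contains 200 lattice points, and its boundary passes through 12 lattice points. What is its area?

By Pick's theorem, A = I + B/2 − 1 = 200 + 12/2 − 1 = 205.

205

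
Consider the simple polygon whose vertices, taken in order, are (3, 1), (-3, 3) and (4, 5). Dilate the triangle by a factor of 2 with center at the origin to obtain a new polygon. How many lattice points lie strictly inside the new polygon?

49

The shoelace formula gives twice the area as |(3·3 − (-3)·1) + ((-3)·5 − 4·3) + (4·1 − 3·5)| = 26, so the area is 13.
Summing gcd(|Δx|,|Δy|) over the edges gives the boundary count: gcd(6,2) + gcd(7,2) + gcd(1,4) = 2+1+1 = 4.
Scaling by 2 multiplies the area by 2² = 4 (so the new area is 52) and multiplies the boundary lattice-point count by 2, giving 8.
By Pick's theorem, the interior count of the dilated polygon is 52 − 8/2 + 1 = 49.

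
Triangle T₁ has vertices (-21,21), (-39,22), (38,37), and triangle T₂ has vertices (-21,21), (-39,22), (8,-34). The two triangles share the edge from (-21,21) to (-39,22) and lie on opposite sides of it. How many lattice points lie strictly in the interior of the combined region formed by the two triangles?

653

The union is the simple quadrilateral with vertices (-21,21), (38,37), (-39,22), (8,-34) in order.
Using the shoelace formula, 2A = |((-21)·37 − 38·21) + (38·22 − (-39)·37) + ((-39)·(-34) − 8·22) + (8·21 − (-21)·(-34))| = 1308, so the area is 654.
Summing gcd(|Δx|,|Δy|) over the edges gives the boundary count: gcd(59,16) + gcd(77,15) + gcd(47,56) + gcd(29,55) = 1+1+1+1 = 4.
By Pick's theorem I = A − B/2 + 1 = 654 − 4/2 + 1 = 653.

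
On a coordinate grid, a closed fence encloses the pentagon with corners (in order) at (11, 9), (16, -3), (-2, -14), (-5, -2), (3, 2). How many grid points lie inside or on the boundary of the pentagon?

242

By the shoelace formula, twice the signed area is |[11·(-3) − 16·9] + [16·(-14) − (-2)·(-3)] + [(-2)·(-2) − (-5)·(-14)] + [(-5)·2 − 3·(-2)] + [3·9 − 11·2]| = 472, so the area is 236.
Along each edge there are gcd(|Δx|,|Δy|)+1 lattice points, so counting each shared vertex once the boundary has gcd(5,12) + gcd(18,11) + gcd(3,12) + gcd(8,4) + gcd(8,7) = 1+1+3+4+1 = 10.
Pick's theorem gives I = A − B/2 + 1 = 236 − 10/2 + 1 = 232, so the closed region contains I + B = 232 + 10 = 242 lattice points.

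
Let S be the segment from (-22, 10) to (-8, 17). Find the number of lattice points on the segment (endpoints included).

8

The number of lattice points on a segment between lattice points is gcd(|Δx|,|Δy|) + 1 = gcd(14,7) + 1 = 7 + 1 = 8.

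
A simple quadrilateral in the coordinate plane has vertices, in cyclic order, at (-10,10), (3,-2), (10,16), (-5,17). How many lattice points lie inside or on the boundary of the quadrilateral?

The shoelace formula gives twice the area as |[(-10)·(-2) − 3·10] + [3·16 − 10·(-2)] + [10·17 − (-5)·16] + [(-5)·10 − (-10)·17]| = 428, so the area is 214.
Along each edge there are gcd(|Δx|,|Δy|)+1 lattice points, so counting each shared vertex once the boundary has gcd(13,12) + gcd(7,18) + gcd(15,1) + gcd(5,7) = 1+1+1+1 = 4.
Pick's theorem gives I = A − B/2 + 1 = 214 − 4/2 + 1 = 213, so the closed region contains I + B = 213 + 4 = 217 lattice points.

217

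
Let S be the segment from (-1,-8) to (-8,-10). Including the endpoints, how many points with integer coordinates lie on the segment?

2

The number of lattice points on a segment between lattice points is gcd(|Δx|,|Δy|) + 1 = gcd(7,2) + 1 = 1 + 1 = 2.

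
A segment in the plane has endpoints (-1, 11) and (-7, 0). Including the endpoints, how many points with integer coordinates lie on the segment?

2

The number of lattice points on a segment between lattice points is gcd(|Δx|,|Δy|) + 1 = gcd(6,11) + 1 = 1 + 1 = 2.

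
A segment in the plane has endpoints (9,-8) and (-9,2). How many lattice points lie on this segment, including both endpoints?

3

The number of lattice points on a segment between lattice points is gcd(|Δx|,|Δy|) + 1 = gcd(18,10) + 1 = 2 + 1 = 3.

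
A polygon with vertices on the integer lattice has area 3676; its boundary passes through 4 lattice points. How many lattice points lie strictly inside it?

Pick's theorem A = I + B/2 − 1 rearranges to I = A − B/2 + 1 = 3676 − 4/2 + 1 = 3675.

3675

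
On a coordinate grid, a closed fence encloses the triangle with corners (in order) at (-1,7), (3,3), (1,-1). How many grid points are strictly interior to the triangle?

Using the shoelace formula, 2A = |[(-1)·3 − 3·7] + [3·(-1) − 1·3] + [1·7 − (-1)·(-1)]| = 24, so the area is 12.
Along each edge there are gcd(|Δx|,|Δy|)+1 lattice points, so counting each shared vertex once the boundary has gcd(4,4) + gcd(2,4) + gcd(2,8) = 4+2+2 = 8.
Pick's theorem gives I = A − B/2 + 1 = 12 − 8/2 + 1 = 9.

9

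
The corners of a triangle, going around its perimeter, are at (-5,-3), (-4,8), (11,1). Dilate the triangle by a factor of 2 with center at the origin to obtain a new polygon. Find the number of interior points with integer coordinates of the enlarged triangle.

339

Using the shoelace formula, 2A = |[(-5)·8 − (-4)·(-3)] + [(-4)·1 − 11·8] + [11·(-3) − (-5)·1]| = 172, so the area is 86.
The number of boundary lattice points is Σ gcd(|Δx|,|Δy|) = gcd(1,11) + gcd(15,7) + gcd(16,4) = 1+1+4 = 6.
Scaling by 2 multiplies the area by 2² = 4 (so the new area is 344) and multiplies the boundary lattice-point count by 2, giving 12.
By Pick's theorem, the interior count of the dilated polygon is 344 − 12/2 + 1 = 339.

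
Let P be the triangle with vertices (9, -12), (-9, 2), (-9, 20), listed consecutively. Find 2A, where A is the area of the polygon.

324

Using the shoelace formula, 2A = |[9·2 − (-9)·(-12)] + [(-9)·20 − (-9)·2] + [(-9)·(-12) − 9·20]| = 324, so the area is 162.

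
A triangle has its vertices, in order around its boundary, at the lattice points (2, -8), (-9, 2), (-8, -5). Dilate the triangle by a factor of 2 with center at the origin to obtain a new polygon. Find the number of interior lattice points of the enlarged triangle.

132

Using the shoelace formula, 2A = |(2·2 − (-9)·(-8)) + ((-9)·(-5) − (-8)·2) + ((-8)·(-8) − 2·(-5))| = 67, so the area is 67/2.
The number of boundary lattice points is Σ gcd(|Δx|,|Δy|) = gcd(11,10) + gcd(1,7) + gcd(10,3) = 1+1+1 = 3.
Scaling by 2 multiplies the area by 2² = 4 (so the new area is 134) and multiplies the boundary lattice-point count by 2, giving 6.
By Pick's theorem, the interior count of the dilated polygon is 134 − 6/2 + 1 = 132.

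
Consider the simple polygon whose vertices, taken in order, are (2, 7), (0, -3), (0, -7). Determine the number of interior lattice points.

The shoelace formula gives twice the area as |(2·(-3) − 0·7) + (0·(-7) − 0·(-3)) + (0·7 − 2·(-7))| = 8, so the area is 4.
Along each edge there are gcd(|Δx|,|Δy|)+1 lattice points, so counting each shared vertex once the boundary has gcd(2,10) + gcd(0,4) + gcd(2,14) = 2+4+2 = 8.
Pick's theorem gives I = A − B/2 + 1 = 4 − 8/2 + 1 = 1.

1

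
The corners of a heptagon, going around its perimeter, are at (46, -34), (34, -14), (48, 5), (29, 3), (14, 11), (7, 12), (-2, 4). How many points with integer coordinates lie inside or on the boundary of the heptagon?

By the shoelace formula, twice the signed area is |[46·(-14) − 34·(-34)] + [34·5 − 48·(-14)] + [48·3 − 29·5] + [29·11 − 14·3] + [14·12 − 7·11] + [7·4 − (-2)·12] + [(-2)·(-34) − 46·4]| = 1657, so the area is 828.5.
The number of boundary lattice points is Σ gcd(|Δx|,|Δy|) = gcd(12,20) + gcd(14,19) + gcd(19,2) + gcd(15,8) + gcd(7,1) + gcd(9,8) + gcd(48,38) = 4+1+1+1+1+1+2 = 11.
Pick's theorem gives I = A − B/2 + 1 = 828.5 − 11/2 + 1 = 824, so the closed region contains I + B = 824 + 11 = 835 lattice points.

835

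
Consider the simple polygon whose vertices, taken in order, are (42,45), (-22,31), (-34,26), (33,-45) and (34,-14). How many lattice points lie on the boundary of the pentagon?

The number of boundary lattice points is Σ gcd(|Δx|,|Δy|) = gcd(64,14) + gcd(12,5) + gcd(67,71) + gcd(1,31) + gcd(8,59) = 2+1+1+1+1 = 6.

6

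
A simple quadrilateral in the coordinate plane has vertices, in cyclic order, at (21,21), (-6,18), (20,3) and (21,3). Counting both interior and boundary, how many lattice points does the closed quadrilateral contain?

The shoelace formula gives twice the area as |(21·18 − (-6)·21) + ((-6)·3 − 20·18) + (20·3 − 21·3) + (21·21 − 21·3)| = 501, so the area is 501/2.
Summing gcd(|Δx|,|Δy|) over the edges gives the boundary count: gcd(27,3) + gcd(26,15) + gcd(1,0) + gcd(0,18) = 3+1+1+18 = 23.
Pick's theorem gives I = A − B/2 + 1 = 501/2 − 23/2 + 1 = 240, so the closed region contains I + B = 240 + 23 = 263 lattice points.

263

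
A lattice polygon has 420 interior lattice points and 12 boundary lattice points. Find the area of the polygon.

425

By Pick's theorem, A = I + B/2 − 1 = 420 + 12/2 − 1 = 425.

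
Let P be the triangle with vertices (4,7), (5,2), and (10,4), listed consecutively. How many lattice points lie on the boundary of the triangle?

5

The number of boundary lattice points is Σ gcd(|Δx|,|Δy|) = gcd(1,5) + gcd(5,2) + gcd(6,3) = 1+1+3 = 5.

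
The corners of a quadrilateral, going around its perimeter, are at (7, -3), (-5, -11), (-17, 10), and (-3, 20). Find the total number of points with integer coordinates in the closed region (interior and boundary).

By the shoelace formula, twice the signed area is |(7·(-11) − (-5)·(-3)) + ((-5)·10 − (-17)·(-11)) + ((-17)·20 − (-3)·10) + ((-3)·(-3) − 7·20)| = 770, so the area is 385.
Along each edge there are gcd(|Δx|,|Δy|)+1 lattice points, so counting each shared vertex once the boundary has gcd(12,8) + gcd(12,21) + gcd(14,10) + gcd(10,23) = 4+3+2+1 = 10.
Pick's theorem gives I = A − B/2 + 1 = 385 − 10/2 + 1 = 381, so the closed region contains I + B = 381 + 10 = 391 lattice points.

391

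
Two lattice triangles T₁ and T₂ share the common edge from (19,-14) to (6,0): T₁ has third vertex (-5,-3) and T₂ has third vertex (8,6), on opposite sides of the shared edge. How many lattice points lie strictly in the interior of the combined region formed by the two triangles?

148

The union is the simple quadrilateral with vertices (19,-14), (-5,-3), (6,0), (8,6) in order.
The shoelace formula gives twice the area as |(19·(-3) − (-5)·(-14)) + ((-5)·0 − 6·(-3)) + (6·6 − 8·0) + (8·(-14) − 19·6)| = 299, so the area is 299/2.
Summing gcd(|Δx|,|Δy|) over the edges gives the boundary count: gcd(24,11) + gcd(11,3) + gcd(2,6) + gcd(11,20) = 1+1+2+1 = 5.
By Pick's theorem I = A − B/2 + 1 = 299/2 − 5/2 + 1 = 148.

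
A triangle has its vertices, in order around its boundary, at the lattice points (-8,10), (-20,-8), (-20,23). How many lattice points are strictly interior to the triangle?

By the shoelace formula, twice the signed area is |((-8)·(-8) − (-20)·10) + ((-20)·23 − (-20)·(-8)) + ((-20)·10 − (-8)·23)| = 372, so the area is 186.
Summing gcd(|Δx|,|Δy|) over the edges gives the boundary count: gcd(12,18) + gcd(0,31) + gcd(12,13) = 6+31+1 = 38.
Pick's theorem gives I = A − B/2 + 1 = 186 − 38/2 + 1 = 168.

168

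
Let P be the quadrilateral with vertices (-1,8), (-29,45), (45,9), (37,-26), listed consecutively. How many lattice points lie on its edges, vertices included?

The number of boundary lattice points is Σ gcd(|Δx|,|Δy|) = gcd(28,37) + gcd(74,36) + gcd(8,35) + gcd(38,34) = 1+2+1+2 = 6.

6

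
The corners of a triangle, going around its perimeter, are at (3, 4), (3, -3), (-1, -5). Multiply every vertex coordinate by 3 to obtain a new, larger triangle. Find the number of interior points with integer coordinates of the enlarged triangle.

112

The shoelace formula gives twice the area as |(3·(-3) − 3·4) + (3·(-5) − (-1)·(-3)) + ((-1)·4 − 3·(-5))| = 28, so the area is 14.
Along each edge there are gcd(|Δx|,|Δy|)+1 lattice points, so counting each shared vertex once the boundary has gcd(0,7) + gcd(4,2) + gcd(4,9) = 7+2+1 = 10.
Scaling by 3 multiplies the area by 3² = 9 (so the new area is 126) and multiplies the boundary lattice-point count by 3, giving 30.
By Pick's theorem, the interior count of the dilated polygon is 126 − 30/2 + 1 = 112.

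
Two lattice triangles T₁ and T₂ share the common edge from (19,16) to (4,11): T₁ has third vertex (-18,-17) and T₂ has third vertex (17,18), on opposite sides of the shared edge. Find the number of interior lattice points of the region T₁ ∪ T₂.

173

The union is the simple quadrilateral with vertices (19,16), (-18,-17), (4,11), (17,18) in order.
By the shoelace formula, twice the signed area is |[19·(-17) − (-18)·16] + [(-18)·11 − 4·(-17)] + [4·18 − 17·11] + [17·16 − 19·18]| = 350, so the area is 175.
Along each edge there are gcd(|Δx|,|Δy|)+1 lattice points, so counting each shared vertex once the boundary has gcd(37,33) + gcd(22,28) + gcd(13,7) + gcd(2,2) = 1+2+1+2 = 6.
By Pick's theorem I = A − B/2 + 1 = 175 − 6/2 + 1 = 173.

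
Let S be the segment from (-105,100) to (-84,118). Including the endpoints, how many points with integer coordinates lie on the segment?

4

The number of lattice points on a segment between lattice points is gcd(|Δx|,|Δy|) + 1 = gcd(21,18) + 1 = 3 + 1 = 4.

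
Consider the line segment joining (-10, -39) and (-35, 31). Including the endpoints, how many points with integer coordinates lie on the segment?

6

The number of lattice points on a segment between lattice points is gcd(|Δx|,|Δy|) + 1 = gcd(25,70) + 1 = 5 + 1 = 6.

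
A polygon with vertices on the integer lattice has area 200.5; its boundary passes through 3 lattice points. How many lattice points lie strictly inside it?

200

Pick's theorem A = I + B/2 − 1 rearranges to I = A − B/2 + 1 = 200.5 − 3/2 + 1 = 200.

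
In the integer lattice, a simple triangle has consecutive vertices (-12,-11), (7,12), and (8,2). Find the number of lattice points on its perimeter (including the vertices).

3

The number of boundary lattice points is Σ gcd(|Δx|,|Δy|) = gcd(19,23) + gcd(1,10) + gcd(20,13) = 1+1+1 = 3.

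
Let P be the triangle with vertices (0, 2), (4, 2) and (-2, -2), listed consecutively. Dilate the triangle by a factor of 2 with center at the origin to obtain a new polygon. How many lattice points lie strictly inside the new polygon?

25

The shoelace formula gives twice the area as |(0·2 − 4·2) + (4·(-2) − (-2)·2) + ((-2)·2 − 0·(-2))| = 16, so the area is 8.
Summing gcd(|Δx|,|Δy|) over the edges gives the boundary count: gcd(4,0) + gcd(6,4) + gcd(2,4) = 4+2+2 = 8.
Scaling by 2 multiplies the area by 2² = 4 (so the new area is 32) and multiplies the boundary lattice-point count by 2, giving 16.
By Pick's theorem, the interior count of the dilated polygon is 32 − 16/2 + 1 = 25.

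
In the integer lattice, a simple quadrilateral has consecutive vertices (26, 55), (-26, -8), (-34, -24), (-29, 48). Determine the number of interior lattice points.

1794

Using the shoelace formula, 2A = |(26·(-8) − (-26)·55) + ((-26)·(-24) − (-34)·(-8)) + ((-34)·48 − (-29)·(-24)) + ((-29)·55 − 26·48)| = 3597, so the area is 3597/2.
Summing gcd(|Δx|,|Δy|) over the edges gives the boundary count: gcd(52,63) + gcd(8,16) + gcd(5,72) + gcd(55,7) = 1+8+1+1 = 11.
By Pick's theorem A = I + B/2 − 1, so I = 3597/2 − 11/2 + 1 = 1794.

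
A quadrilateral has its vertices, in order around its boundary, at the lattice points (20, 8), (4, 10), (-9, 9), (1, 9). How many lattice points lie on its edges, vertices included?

Along each edge there are gcd(|Δx|,|Δy|)+1 lattice points, so counting each shared vertex once the boundary has gcd(16,2) + gcd(13,1) + gcd(10,0) + gcd(19,1) = 2+1+10+1 = 14.

14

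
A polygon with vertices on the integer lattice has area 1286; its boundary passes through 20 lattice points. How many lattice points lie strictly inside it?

1277

Pick's theorem A = I + B/2 − 1 rearranges to I = A − B/2 + 1 = 1286 − 20/2 + 1 = 1277.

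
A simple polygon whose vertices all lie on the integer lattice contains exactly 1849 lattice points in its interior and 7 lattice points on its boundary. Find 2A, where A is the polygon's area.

3703

By Pick's theorem, A = I + B/2 − 1 = 1849 + 7/2 − 1 = 3703/2.
Hence 2A = 3703.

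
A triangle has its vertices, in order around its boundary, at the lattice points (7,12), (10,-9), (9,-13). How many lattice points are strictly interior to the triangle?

15

The shoelace formula gives twice the area as |(7·(-9) − 10·12) + (10·(-13) − 9·(-9)) + (9·12 − 7·(-13))| = 33, so the area is 33/2.
Summing gcd(|Δx|,|Δy|) over the edges gives the boundary count: gcd(3,21) + gcd(1,4) + gcd(2,25) = 3+1+1 = 5.
Pick's theorem gives I = A − B/2 + 1 = 33/2 − 5/2 + 1 = 15.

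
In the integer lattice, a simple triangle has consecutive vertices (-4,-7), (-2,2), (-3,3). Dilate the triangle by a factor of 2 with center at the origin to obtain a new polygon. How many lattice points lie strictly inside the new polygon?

20

Using the shoelace formula, 2A = |[(-4)·2 − (-2)·(-7)] + [(-2)·3 − (-3)·2] + [(-3)·(-7) − (-4)·3]| = 11, so the area is 5.5.
The number of boundary lattice points is Σ gcd(|Δx|,|Δy|) = gcd(2,9) + gcd(1,1) + gcd(1,10) = 1+1+1 = 3.
Scaling by 2 multiplies the area by 2² = 4 (so the new area is 22) and multiplies the boundary lattice-point count by 2, giving 6.
By Pick's theorem, the interior count of the dilated polygon is 22 − 6/2 + 1 = 20.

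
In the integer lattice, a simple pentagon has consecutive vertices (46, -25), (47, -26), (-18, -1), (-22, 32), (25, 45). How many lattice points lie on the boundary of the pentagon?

15

Along each edge there are gcd(|Δx|,|Δy|)+1 lattice points, so counting each shared vertex once the boundary has gcd(1,1) + gcd(65,25) + gcd(4,33) + gcd(47,13) + gcd(21,70) = 1+5+1+1+7 = 15.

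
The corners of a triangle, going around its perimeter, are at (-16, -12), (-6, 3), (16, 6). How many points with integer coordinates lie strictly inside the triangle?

By the shoelace formula, twice the signed area is |[(-16)·3 − (-6)·(-12)] + [(-6)·6 − 16·3] + [16·(-12) − (-16)·6]| = 300, so the area is 150.
The number of boundary lattice points is Σ gcd(|Δx|,|Δy|) = gcd(10,15) + gcd(22,3) + gcd(32,18) = 5+1+2 = 8.
Pick's theorem gives I = A − B/2 + 1 = 150 − 8/2 + 1 = 147.

147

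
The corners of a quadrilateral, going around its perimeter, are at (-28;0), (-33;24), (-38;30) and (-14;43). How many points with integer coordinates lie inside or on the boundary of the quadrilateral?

By the shoelace formula, twice the signed area is |((-28)·24 − (-33)·0) + ((-33)·30 − (-38)·24) + ((-38)·43 − (-14)·30) + ((-14)·0 − (-28)·43)| = 760, so the area is 380.
Along each edge there are gcd(|Δx|,|Δy|)+1 lattice points, so counting each shared vertex once the boundary has gcd(5,24) + gcd(5,6) + gcd(24,13) + gcd(14,43) = 1+1+1+1 = 4.
Pick's theorem gives I = A − B/2 + 1 = 380 − 4/2 + 1 = 379, so the closed region contains I + B = 379 + 4 = 383 lattice points.

383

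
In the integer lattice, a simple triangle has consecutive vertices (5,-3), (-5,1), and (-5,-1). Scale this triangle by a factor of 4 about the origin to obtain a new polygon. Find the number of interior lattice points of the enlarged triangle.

149

By the shoelace formula, twice the signed area is |(5·1 − (-5)·(-3)) + ((-5)·(-1) − (-5)·1) + ((-5)·(-3) − 5·(-1))| = 20, so the area is 10.
Summing gcd(|Δx|,|Δy|) over the edges gives the boundary count: gcd(10,4) + gcd(0,2) + gcd(10,2) = 2+2+2 = 6.
Scaling by 4 multiplies the area by 4² = 16 (so the new area is 160) and multiplies the boundary lattice-point count by 4, giving 24.
By Pick's theorem, the interior count of the dilated polygon is 160 − 24/2 + 1 = 149.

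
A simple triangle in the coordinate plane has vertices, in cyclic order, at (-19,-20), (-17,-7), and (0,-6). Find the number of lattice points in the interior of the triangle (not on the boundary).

109

The shoelace formula gives twice the area as |((-19)·(-7) − (-17)·(-20)) + ((-17)·(-6) − 0·(-7)) + (0·(-20) − (-19)·(-6))| = 219, so the area is 109.5.
The number of boundary lattice points is Σ gcd(|Δx|,|Δy|) = gcd(2,13) + gcd(17,1) + gcd(19,14) = 1+1+1 = 3.
By Pick's theorem A = I + B/2 − 1, so I = 109.5 − 3/2 + 1 = 109.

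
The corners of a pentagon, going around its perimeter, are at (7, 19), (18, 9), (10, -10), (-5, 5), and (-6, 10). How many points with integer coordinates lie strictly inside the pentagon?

Using the shoelace formula, 2A = |[7·9 − 18·19] + [18·(-10) − 10·9] + [10·5 − (-5)·(-10)] + [(-5)·10 − (-6)·5] + [(-6)·19 − 7·10]| = 753, so the area is 376.5.
The number of boundary lattice points is Σ gcd(|Δx|,|Δy|) = gcd(11,10) + gcd(8,19) + gcd(15,15) + gcd(1,5) + gcd(13,9) = 1+1+15+1+1 = 19.
Pick's theorem gives I = A − B/2 + 1 = 376.5 − 19/2 + 1 = 368.

368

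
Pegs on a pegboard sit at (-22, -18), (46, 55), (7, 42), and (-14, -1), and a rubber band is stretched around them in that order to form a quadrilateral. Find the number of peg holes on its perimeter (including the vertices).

16

Along each edge there are gcd(|Δx|,|Δy|)+1 lattice points, so counting each shared vertex once the boundary has gcd(68,73) + gcd(39,13) + gcd(21,43) + gcd(8,17) = 1+13+1+1 = 16.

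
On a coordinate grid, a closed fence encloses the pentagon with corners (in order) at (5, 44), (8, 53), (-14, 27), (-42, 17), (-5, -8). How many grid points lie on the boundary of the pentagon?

Along each edge there are gcd(|Δx|,|Δy|)+1 lattice points, so counting each shared vertex once the boundary has gcd(3,9) + gcd(22,26) + gcd(28,10) + gcd(37,25) + gcd(10,52) = 3+2+2+1+2 = 10.

10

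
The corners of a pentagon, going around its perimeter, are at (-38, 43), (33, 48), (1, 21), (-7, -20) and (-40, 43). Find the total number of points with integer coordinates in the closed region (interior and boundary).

Using the shoelace formula, 2A = |((-38)·48 − 33·43) + (33·21 − 1·48) + (1·(-20) − (-7)·21) + ((-7)·43 − (-40)·(-20)) + ((-40)·43 − (-38)·43)| = 3658, so the area is 1829.
Along each edge there are gcd(|Δx|,|Δy|)+1 lattice points, so counting each shared vertex once the boundary has gcd(71,5) + gcd(32,27) + gcd(8,41) + gcd(33,63) + gcd(2,0) = 1+1+1+3+2 = 8.
Pick's theorem gives I = A − B/2 + 1 = 1829 − 8/2 + 1 = 1826, so the closed region contains I + B = 1826 + 8 = 1834 lattice points.

1834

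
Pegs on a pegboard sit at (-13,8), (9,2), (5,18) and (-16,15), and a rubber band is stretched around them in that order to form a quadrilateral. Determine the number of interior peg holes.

By the shoelace formula, twice the signed area is |[(-13)·2 − 9·8] + [9·18 − 5·2] + [5·15 − (-16)·18] + [(-16)·8 − (-13)·15]| = 484, so the area is 242.
Summing gcd(|Δx|,|Δy|) over the edges gives the boundary count: gcd(22,6) + gcd(4,16) + gcd(21,3) + gcd(3,7) = 2+4+3+1 = 10.
Pick's theorem gives I = A − B/2 + 1 = 242 − 10/2 + 1 = 238.

238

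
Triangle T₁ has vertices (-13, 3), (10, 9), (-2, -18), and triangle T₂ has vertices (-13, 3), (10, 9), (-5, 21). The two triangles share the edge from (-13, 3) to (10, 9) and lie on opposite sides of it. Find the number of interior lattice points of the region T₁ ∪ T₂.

454

The union is the simple quadrilateral with vertices (-13, 3), (-2, -18), (10, 9), (-5, 21) in order.
Using the shoelace formula, 2A = |((-13)·(-18) − (-2)·3) + ((-2)·9 − 10·(-18)) + (10·21 − (-5)·9) + ((-5)·3 − (-13)·21)| = 915, so the area is 457.5.
Summing gcd(|Δx|,|Δy|) over the edges gives the boundary count: gcd(11,21) + gcd(12,27) + gcd(15,12) + gcd(8,18) = 1+3+3+2 = 9.
By Pick's theorem I = A − B/2 + 1 = 457.5 − 9/2 + 1 = 454.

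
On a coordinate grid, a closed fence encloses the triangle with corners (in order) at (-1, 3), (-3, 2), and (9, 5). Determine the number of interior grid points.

The shoelace formula gives twice the area as |[(-1)·2 − (-3)·3] + [(-3)·5 − 9·2] + [9·3 − (-1)·5]| = 6, so the area is 3.
Along each edge there are gcd(|Δx|,|Δy|)+1 lattice points, so counting each shared vertex once the boundary has gcd(2,1) + gcd(12,3) + gcd(10,2) = 1+3+2 = 6.
By Pick's theorem A = I + B/2 − 1, so I = 3 − 6/2 + 1 = 1.

1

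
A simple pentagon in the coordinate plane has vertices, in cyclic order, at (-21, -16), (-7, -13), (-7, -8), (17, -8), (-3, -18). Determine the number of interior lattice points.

The shoelace formula gives twice the area as |((-21)·(-13) − (-7)·(-16)) + ((-7)·(-8) − (-7)·(-13)) + ((-7)·(-8) − 17·(-8)) + (17·(-18) − (-3)·(-8)) + ((-3)·(-16) − (-21)·(-18))| = 342, so the area is 171.
The number of boundary lattice points is Σ gcd(|Δx|,|Δy|) = gcd(14,3) + gcd(0,5) + gcd(24,0) + gcd(20,10) + gcd(18,2) = 1+5+24+10+2 = 42.
Pick's theorem gives I = A − B/2 + 1 = 171 − 42/2 + 1 = 151.

151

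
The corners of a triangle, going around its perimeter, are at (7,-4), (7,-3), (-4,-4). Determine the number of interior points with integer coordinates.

0

By the shoelace formula, twice the signed area is |(7·(-3) − 7·(-4)) + (7·(-4) − (-4)·(-3)) + ((-4)·(-4) − 7·(-4))| = 11, so the area is 5.5.
Along each edge there are gcd(|Δx|,|Δy|)+1 lattice points, so counting each shared vertex once the boundary has gcd(0,1) + gcd(11,1) + gcd(11,0) = 1+1+11 = 13.
By Pick's theorem A = I + B/2 − 1, so I = 5.5 − 13/2 + 1 = 0.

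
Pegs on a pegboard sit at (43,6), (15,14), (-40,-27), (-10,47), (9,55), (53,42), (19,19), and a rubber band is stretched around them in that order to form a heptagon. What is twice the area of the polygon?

The shoelace formula gives twice the area as |(43·14 − 15·6) + (15·(-27) − (-40)·14) + ((-40)·47 − (-10)·(-27)) + ((-10)·55 − 9·47) + (9·42 − 53·55) + (53·19 − 19·42) + (19·6 − 43·19)| = 5487, so the area is 2743.5.

5487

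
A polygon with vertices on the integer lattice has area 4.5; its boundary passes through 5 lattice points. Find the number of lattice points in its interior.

3

Pick's theorem A = I + B/2 − 1 rearranges to I = A − B/2 + 1 = 4.5 − 5/2 + 1 = 3.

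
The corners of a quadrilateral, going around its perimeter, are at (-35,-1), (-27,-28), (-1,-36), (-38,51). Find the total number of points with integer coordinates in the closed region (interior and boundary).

Using the shoelace formula, 2A = |((-35)·(-28) − (-27)·(-1)) + ((-27)·(-36) − (-1)·(-28)) + ((-1)·51 − (-38)·(-36)) + ((-38)·(-1) − (-35)·51)| = 2301, so the area is 2301/2.
Along each edge there are gcd(|Δx|,|Δy|)+1 lattice points, so counting each shared vertex once the boundary has gcd(8,27) + gcd(26,8) + gcd(37,87) + gcd(3,52) = 1+2+1+1 = 5.
Pick's theorem gives I = A − B/2 + 1 = 2301/2 − 5/2 + 1 = 1149, so the closed region contains I + B = 1149 + 5 = 1154 lattice points.

1154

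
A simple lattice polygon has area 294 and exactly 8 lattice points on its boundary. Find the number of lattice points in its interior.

291

Pick's theorem A = I + B/2 − 1 rearranges to I = A − B/2 + 1 = 294 − 8/2 + 1 = 291.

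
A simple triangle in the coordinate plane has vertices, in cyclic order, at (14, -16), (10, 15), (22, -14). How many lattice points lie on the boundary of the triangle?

Along each edge there are gcd(|Δx|,|Δy|)+1 lattice points, so counting each shared vertex once the boundary has gcd(4,31) + gcd(12,29) + gcd(8,2) = 1+1+2 = 4.

4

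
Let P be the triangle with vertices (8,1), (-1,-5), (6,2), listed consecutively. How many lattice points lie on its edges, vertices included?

11

The number of boundary lattice points is Σ gcd(|Δx|,|Δy|) = gcd(9,6) + gcd(7,7) + gcd(2,1) = 3+7+1 = 11.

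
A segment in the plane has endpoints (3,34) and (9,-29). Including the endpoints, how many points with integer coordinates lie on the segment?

4

The number of lattice points on a segment between lattice points is gcd(|Δx|,|Δy|) + 1 = gcd(6,63) + 1 = 3 + 1 = 4.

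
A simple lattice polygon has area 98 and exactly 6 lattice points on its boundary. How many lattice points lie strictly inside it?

Pick's theorem A = I + B/2 − 1 rearranges to I = A − B/2 + 1 = 98 − 6/2 + 1 = 96.

96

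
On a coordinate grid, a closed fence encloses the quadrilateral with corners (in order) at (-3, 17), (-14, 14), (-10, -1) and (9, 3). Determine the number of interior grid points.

244

The shoelace formula gives twice the area as |[(-3)·14 − (-14)·17] + [(-14)·(-1) − (-10)·14] + [(-10)·3 − 9·(-1)] + [9·17 − (-3)·3]| = 491, so the area is 491/2.
Summing gcd(|Δx|,|Δy|) over the edges gives the boundary count: gcd(11,3) + gcd(4,15) + gcd(19,4) + gcd(12,14) = 1+1+1+2 = 5.
Pick's theorem gives I = A − B/2 + 1 = 491/2 − 5/2 + 1 = 244.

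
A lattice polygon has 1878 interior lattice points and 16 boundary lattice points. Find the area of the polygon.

By Pick's theorem, A = I + B/2 − 1 = 1878 + 16/2 − 1 = 1885.

1885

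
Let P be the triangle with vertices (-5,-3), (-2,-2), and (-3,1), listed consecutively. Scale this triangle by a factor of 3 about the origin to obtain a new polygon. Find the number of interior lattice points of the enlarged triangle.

40

By the shoelace formula, twice the signed area is |((-5)·(-2) − (-2)·(-3)) + ((-2)·1 − (-3)·(-2)) + ((-3)·(-3) − (-5)·1)| = 10, so the area is 5.
Summing gcd(|Δx|,|Δy|) over the edges gives the boundary count: gcd(3,1) + gcd(1,3) + gcd(2,4) = 1+1+2 = 4.
Scaling by 3 multiplies the area by 3² = 9 (so the new area is 45) and multiplies the boundary lattice-point count by 3, giving 12.
By Pick's theorem, the interior count of the dilated polygon is 45 − 12/2 + 1 = 40.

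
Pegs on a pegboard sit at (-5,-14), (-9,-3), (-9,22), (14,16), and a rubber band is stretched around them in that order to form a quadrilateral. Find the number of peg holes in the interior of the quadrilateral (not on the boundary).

439

Using the shoelace formula, 2A = |[(-5)·(-3) − (-9)·(-14)] + [(-9)·22 − (-9)·(-3)] + [(-9)·16 − 14·22] + [14·(-14) − (-5)·16]| = 904, so the area is 452.
Summing gcd(|Δx|,|Δy|) over the edges gives the boundary count: gcd(4,11) + gcd(0,25) + gcd(23,6) + gcd(19,30) = 1+25+1+1 = 28.
By Pick's theorem A = I + B/2 − 1, so I = 452 − 28/2 + 1 = 439.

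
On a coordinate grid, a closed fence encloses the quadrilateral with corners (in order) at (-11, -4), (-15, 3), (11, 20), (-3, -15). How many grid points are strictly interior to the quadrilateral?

Using the shoelace formula, 2A = |((-11)·3 − (-15)·(-4)) + ((-15)·20 − 11·3) + (11·(-15) − (-3)·20) + ((-3)·(-4) − (-11)·(-15))| = 684, so the area is 342.
Along each edge there are gcd(|Δx|,|Δy|)+1 lattice points, so counting each shared vertex once the boundary has gcd(4,7) + gcd(26,17) + gcd(14,35) + gcd(8,11) = 1+1+7+1 = 10.
By Pick's theorem A = I + B/2 − 1, so I = 342 − 10/2 + 1 = 338.

338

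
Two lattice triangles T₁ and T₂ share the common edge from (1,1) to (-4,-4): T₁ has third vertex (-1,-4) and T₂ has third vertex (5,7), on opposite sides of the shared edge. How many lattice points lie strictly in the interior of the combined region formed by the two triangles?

10

The union is the simple quadrilateral with vertices (1,1), (-1,-4), (-4,-4), (5,7) in order.
By the shoelace formula, twice the signed area is |[1·(-4) − (-1)·1] + [(-1)·(-4) − (-4)·(-4)] + [(-4)·7 − 5·(-4)] + [5·1 − 1·7]| = 25, so the area is 25/2.
Summing gcd(|Δx|,|Δy|) over the edges gives the boundary count: gcd(2,5) + gcd(3,0) + gcd(9,11) + gcd(4,6) = 1+3+1+2 = 7.
By Pick's theorem I = A − B/2 + 1 = 25/2 − 7/2 + 1 = 10.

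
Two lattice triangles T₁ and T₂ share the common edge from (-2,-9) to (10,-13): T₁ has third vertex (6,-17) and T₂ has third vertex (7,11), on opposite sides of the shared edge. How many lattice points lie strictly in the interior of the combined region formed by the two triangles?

The union is the simple quadrilateral with vertices (-2,-9), (6,-17), (10,-13), (7,11) in order.
The shoelace formula gives twice the area as |[(-2)·(-17) − 6·(-9)] + [6·(-13) − 10·(-17)] + [10·11 − 7·(-13)] + [7·(-9) − (-2)·11]| = 340, so the area is 170.
The number of boundary lattice points is Σ gcd(|Δx|,|Δy|) = gcd(8,8) + gcd(4,4) + gcd(3,24) + gcd(9,20) = 8+4+3+1 = 16.
By Pick's theorem I = A − B/2 + 1 = 170 − 16/2 + 1 = 163.

163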